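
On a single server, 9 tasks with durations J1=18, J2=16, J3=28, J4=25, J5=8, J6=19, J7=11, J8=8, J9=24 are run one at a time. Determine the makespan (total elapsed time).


Sequential makespan: sum all processing times
= 18 + 16 + 28 + 25 + 8 + 19 + 11 + 8 + 24
= 157 time units


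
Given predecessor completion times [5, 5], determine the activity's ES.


ES = max of all predecessor completion times
Predecessors: [5, 5]
ES = max(5, 5)
= 5


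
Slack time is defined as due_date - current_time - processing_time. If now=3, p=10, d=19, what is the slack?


Slack = due - current_time - processing
= 19 - 3 - 10
= 6


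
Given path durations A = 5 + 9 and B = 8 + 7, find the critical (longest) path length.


Path A: 5 + 9 = 14
Path B: 8 + 7 = 15
Critical path = longest = max(14, 15)
= 15 (Path B)


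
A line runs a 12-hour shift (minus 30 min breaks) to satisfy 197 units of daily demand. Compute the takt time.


Available = 12×60 - 30 = 690 min
Takt time = 690 / 197
= 3.50 min/unit


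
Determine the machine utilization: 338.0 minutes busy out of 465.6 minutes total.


Utilization = busy / total × 100
= 338.0 / 465.6 × 100
= 72.6%


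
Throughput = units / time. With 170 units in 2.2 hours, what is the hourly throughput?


Throughput = units / time
= 170 / 2.2
= 77.3 units/hour


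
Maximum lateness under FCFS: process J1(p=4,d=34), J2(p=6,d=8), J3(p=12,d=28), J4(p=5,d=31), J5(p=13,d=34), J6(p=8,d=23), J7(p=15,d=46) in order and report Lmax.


Lateness per job (L = C - d):
  J1: C=4, d=34, L=-30
  J2: C=10, d=8, L=2
  J3: C=22, d=28, L=-6
  J4: C=27, d=31, L=-4
  J5: C=40, d=34, L=6
  J6: C=48, d=23, L=25
  J7: C=63, d=46, L=17
Lmax = max(-30, 2, -6, -4, 6, 25, 17)
= 25


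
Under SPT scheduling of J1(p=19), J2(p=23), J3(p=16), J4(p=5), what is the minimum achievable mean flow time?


SPT order: J4 → J3 → J1 → J2
Completion times:
  J4: C=5
  J3: C=21
  J1: C=40
  J2: C=63
Sum = 129, n = 4
Mean flow = 129/4
= 32.25


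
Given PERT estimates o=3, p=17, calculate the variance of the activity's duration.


σ² = ((p - o) / 6)² = (p - o)² / 36
= (17 - 3)² / 36
= 14² / 36
= 196 / 36
= 5.4444


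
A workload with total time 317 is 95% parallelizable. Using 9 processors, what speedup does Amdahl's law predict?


Amdahl's law: T_p = T × ((1-p) + p/N)
= 317 × ((1-0.95) + 0.95/9)
= 317 × (0.05 + 0.1056)
= 317 × 0.1556
= 49.31
Speedup = 317/49.31
= 6.43×


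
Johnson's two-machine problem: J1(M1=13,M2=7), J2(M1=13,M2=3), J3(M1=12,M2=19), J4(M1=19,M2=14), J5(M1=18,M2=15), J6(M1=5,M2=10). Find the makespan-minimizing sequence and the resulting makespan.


Johnson's rule:
Group 1 (M1≤M2, sort by M1): ['J6', 'J3']
Group 2 (M1>M2, sort desc M2): ['J5', 'J4', 'J1', 'J2']
Sequence: J6 → J3 → J5 → J4 → J1 → J2
Makespan calculation:
  J6: M1 done=5, M2 done=15
  J3: M1 done=17, M2 done=36
  J5: M1 done=35, M2 done=51
  J4: M1 done=54, M2 done=68
  J1: M1 done=67, M2 done=75
  J2: M1 done=80, M2 done=83
= Sequence: J6 → J3 → J5 → J4 → J1 → J2, Makespan: 83


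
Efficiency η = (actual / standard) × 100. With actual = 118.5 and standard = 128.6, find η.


Efficiency = (actual / standard) × 100
= (118.5 / 128.6) × 100
= 92.1%


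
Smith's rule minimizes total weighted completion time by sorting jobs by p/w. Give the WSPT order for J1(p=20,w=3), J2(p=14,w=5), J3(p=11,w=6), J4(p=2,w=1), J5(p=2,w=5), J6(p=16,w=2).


WSPT (Smith's rule): sort by p/w ascending
  J5: p/w = 2/5 = 0.400
  J3: p/w = 11/6 = 1.833
  J4: p/w = 2/1 = 2.000
  J2: p/w = 14/5 = 2.800
  J1: p/w = 20/3 = 6.667
  J6: p/w = 16/2 = 8.000
Order: J5 → J3 → J4 → J2 → J1 → J6


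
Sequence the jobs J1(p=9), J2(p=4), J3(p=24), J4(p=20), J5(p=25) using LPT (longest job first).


LPT: sort by longest processing time first
  J5: p=25
  J3: p=24
  J4: p=20
  J1: p=9
  J2: p=4
Order: J5 → J3 → J4 → J1 → J2


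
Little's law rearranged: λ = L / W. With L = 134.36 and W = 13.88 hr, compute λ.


Little's law: L = λW → λ = L / W
= 134.36 / 13.88
= 9.68 per hour


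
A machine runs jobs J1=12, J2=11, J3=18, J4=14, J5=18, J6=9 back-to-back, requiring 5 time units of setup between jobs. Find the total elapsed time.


Makespan = Σ processing + (n-1) × setup
= (12 + 11 + 18 + 14 + 18 + 9) + (6-1)×5
= 82 + 25
= 107 time units


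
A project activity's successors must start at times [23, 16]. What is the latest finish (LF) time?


LF = min of all successor start times
Successors start at: [23, 16]
LF = min(23, 16)
= 16


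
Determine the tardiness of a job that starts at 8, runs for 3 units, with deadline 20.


Completion = start + processing = 8 + 3 = 11
Tardiness = max(0, C - d) = max(0, 11 - 20)
= max(0, -9)
= 0


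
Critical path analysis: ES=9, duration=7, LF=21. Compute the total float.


EF = ES + duration = 9 + 7 = 16
LS = LF - duration = 21 - 7 = 14
Total Float = LF - EF = 21 - 16
(or LS - ES = 14 - 9)
= 5


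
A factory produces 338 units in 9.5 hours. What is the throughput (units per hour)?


Throughput = units / time
= 338 / 9.5
= 35.6 units/hour


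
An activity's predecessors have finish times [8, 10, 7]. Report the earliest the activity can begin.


ES = max of all predecessor completion times
Predecessors: [8, 10, 7]
ES = max(8, 10, 7)
= 10


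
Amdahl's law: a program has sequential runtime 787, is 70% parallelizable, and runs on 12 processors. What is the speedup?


Amdahl's law: T_p = T × ((1-p) + p/N)
= 787 × ((1-0.7) + 0.7/12)
= 787 × (0.30 + 0.0583)
= 787 × 0.3583
= 282.01
Speedup = 787/282.01
= 2.79×


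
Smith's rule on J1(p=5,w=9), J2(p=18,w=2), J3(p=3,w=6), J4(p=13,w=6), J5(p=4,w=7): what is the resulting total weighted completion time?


WSPT order (by p/w): J3 → J1 → J5 → J4 → J2
  J3: C=3, w·C=6×3=18
  J1: C=8, w·C=9×8=72
  J5: C=12, w·C=7×12=84
  J4: C=25, w·C=6×25=150
  J2: C=43, w·C=2×43=86
Σ w·C = 410
= 410


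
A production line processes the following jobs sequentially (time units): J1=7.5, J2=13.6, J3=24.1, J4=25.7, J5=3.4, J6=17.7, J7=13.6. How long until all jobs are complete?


Sequential makespan: sum all processing times
= 7.5 + 13.6 + 24.1 + 25.7 + 3.4 + 17.7 + 13.6
= 105.6 time units


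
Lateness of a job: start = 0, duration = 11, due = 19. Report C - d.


Completion = 0 + 11 = 11
Lateness = C - d = 11 - 19
= -8


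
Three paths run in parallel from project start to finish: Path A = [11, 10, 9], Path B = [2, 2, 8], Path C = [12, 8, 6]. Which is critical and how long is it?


Path A: 11 + 10 + 9 = 30
Path B: 2 + 2 + 8 = 12
Path C: 12 + 8 + 6 = 26
Critical path = longest = max(30, 12, 26)
= 30 (Path A)


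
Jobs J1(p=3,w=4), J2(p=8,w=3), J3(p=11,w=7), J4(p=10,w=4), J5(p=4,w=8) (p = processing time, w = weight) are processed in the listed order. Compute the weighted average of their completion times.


Completion times:
  J1: C=3, w×C=4×3=12
  J2: C=11, w×C=3×11=33
  J3: C=22, w×C=7×22=154
  J4: C=32, w×C=4×32=128
  J5: C=36, w×C=8×36=288
Sum w×C = 615
Sum w = 26
Weighted avg = 615/26
= 23.65


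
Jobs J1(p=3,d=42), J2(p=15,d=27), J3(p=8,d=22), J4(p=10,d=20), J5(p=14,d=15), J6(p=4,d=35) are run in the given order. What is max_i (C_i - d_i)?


Lateness per job (L = C - d):
  J1: C=3, d=42, L=-39
  J2: C=18, d=27, L=-9
  J3: C=26, d=22, L=4
  J4: C=36, d=20, L=16
  J5: C=50, d=15, L=35
  J6: C=54, d=35, L=19
Lmax = max(-39, -9, 4, 16, 35, 19)
= 35


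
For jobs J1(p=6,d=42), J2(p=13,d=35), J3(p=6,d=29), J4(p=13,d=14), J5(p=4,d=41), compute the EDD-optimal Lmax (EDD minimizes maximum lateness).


EDD order: J4 → J3 → J2 → J5 → J1
Completion and lateness:
  J4: C=13, d=14, L=13-14=-1
  J3: C=19, d=29, L=19-29=-10
  J2: C=32, d=35, L=32-35=-3
  J5: C=36, d=41, L=36-41=-5
  J1: C=42, d=42, L=42-42=0
Lmax = max(-1, -10, -3, -5, 0)
= 0


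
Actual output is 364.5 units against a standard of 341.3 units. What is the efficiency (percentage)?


Efficiency = (actual / standard) × 100
= (364.5 / 341.3) × 100
= 106.8%


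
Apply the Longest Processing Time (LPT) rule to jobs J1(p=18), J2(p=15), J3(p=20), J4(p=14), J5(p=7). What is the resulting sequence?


LPT: sort by longest processing time first
  J3: p=20
  J1: p=18
  J2: p=15
  J4: p=14
  J5: p=7
Order: J3 → J1 → J2 → J4 → J5


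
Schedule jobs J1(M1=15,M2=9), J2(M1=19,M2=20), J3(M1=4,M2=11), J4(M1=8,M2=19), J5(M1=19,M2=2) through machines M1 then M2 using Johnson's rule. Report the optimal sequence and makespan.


Johnson's rule:
Group 1 (M1≤M2, sort by M1): ['J3', 'J4', 'J2']
Group 2 (M1>M2, sort desc M2): ['J1', 'J5']
Sequence: J3 → J4 → J2 → J1 → J5
Makespan calculation:
  J3: M1 done=4, M2 done=15
  J4: M1 done=12, M2 done=34
  J2: M1 done=31, M2 done=54
  J1: M1 done=46, M2 done=63
  J5: M1 done=65, M2 done=67
= Sequence: J3 → J4 → J2 → J1 → J5, Makespan: 67


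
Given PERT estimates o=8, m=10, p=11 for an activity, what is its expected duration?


te = (o + 4m + p) / 6
= (8 + 4×10 + 11) / 6
= (8 + 40 + 11) / 6
= 59 / 6
= 9.83


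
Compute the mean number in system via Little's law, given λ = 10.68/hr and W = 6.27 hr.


Little's law: L = λ × W
= 10.68 × 6.27
= 66.96


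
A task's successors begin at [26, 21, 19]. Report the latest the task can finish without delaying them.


LF = min of all successor start times
Successors start at: [26, 21, 19]
LF = min(26, 21, 19)
= 19


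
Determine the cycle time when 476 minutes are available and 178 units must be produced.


Cycle time = available time / demand
= 476 / 178
= 2.67 min/unit


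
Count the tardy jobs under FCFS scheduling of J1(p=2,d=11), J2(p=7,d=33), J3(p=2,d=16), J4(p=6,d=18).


Completion vs due date:
  J1: C=2, d=11 → on time
  J2: C=9, d=33 → on time
  J3: C=11, d=16 → on time
  J4: C=17, d=18 → on time
Tardy jobs: none
Count = 0


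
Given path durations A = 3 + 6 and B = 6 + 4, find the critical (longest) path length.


Path A: 3 + 6 = 9
Path B: 6 + 4 = 10
Critical path = longest = max(9, 10)
= 10 (Path B)


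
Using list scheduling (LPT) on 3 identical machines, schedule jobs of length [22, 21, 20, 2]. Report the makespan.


Jobs (LPT sorted): [22, 21, 20, 2]
Machines: 3
  J=22 → Machine 1 (load: 0+22=22)
  J=21 → Machine 2 (load: 0+21=21)
  J=20 → Machine 3 (load: 0+20=20)
  J=2 → Machine 3 (load: 20+2=22)
Machine loads: [22, 21, 22]
Makespan = max = 22 time units


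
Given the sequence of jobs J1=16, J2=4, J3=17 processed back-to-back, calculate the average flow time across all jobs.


Completion times:
  J1: completes at 16
  J2: completes at 20
  J3: completes at 37
Sum = 73
Average = 73/3
= 24.33


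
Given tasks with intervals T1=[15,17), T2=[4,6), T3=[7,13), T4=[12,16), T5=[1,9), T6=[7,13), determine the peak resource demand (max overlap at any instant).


Check each time point for overlaps:
  t=7: 3 tasks active (T3, T5, T6)
Max concurrent = 3


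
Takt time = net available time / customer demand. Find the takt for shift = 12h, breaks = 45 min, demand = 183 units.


Available = 12×60 - 45 = 675 min
Takt time = 675 / 183
= 3.69 min/unit


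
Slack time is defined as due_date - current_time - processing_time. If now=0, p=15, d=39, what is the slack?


Slack = due - current_time - processing
= 39 - 0 - 15
= 24


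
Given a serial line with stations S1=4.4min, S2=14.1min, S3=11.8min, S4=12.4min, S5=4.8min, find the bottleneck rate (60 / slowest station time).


Bottleneck = longest station time
Station times: [4.4, 14.1, 11.8, 12.4, 4.8]
Max = 14.1 min
Rate = 60 / 14.1
= 4.26 units/hour (bottleneck: 14.1min)


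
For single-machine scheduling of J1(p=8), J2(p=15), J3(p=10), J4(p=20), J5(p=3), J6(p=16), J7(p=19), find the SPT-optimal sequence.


SPT: sort by shortest processing time
  J5: p=3
  J1: p=8
  J3: p=10
  J2: p=15
  J6: p=16
  J7: p=19
  J4: p=20
Order: J5 → J1 → J3 → J2 → J6 → J7 → J4


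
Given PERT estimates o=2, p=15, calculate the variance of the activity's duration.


σ² = ((p - o) / 6)² = (p - o)² / 36
= (15 - 2)² / 36
= 13² / 36
= 169 / 36
= 4.6944


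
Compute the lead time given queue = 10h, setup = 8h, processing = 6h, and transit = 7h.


Lead time = queue + setup + processing + transit
= 10 + 8 + 6 + 7
= 31 hours


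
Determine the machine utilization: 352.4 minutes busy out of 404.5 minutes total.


Utilization = busy / total × 100
= 352.4 / 404.5 × 100
= 87.1%


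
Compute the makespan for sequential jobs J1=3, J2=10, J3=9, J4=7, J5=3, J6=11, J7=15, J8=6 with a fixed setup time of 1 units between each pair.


Makespan = Σ processing + (n-1) × setup
= (3 + 10 + 9 + 7 + 3 + 11 + 15 + 6) + (8-1)×1
= 64 + 7
= 71 time units


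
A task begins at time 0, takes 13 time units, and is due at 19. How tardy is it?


Completion = start + processing = 0 + 13 = 13
Tardiness = max(0, C - d) = max(0, 13 - 19)
= max(0, -6)
= 0


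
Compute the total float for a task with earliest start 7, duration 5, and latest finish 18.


EF = ES + duration = 7 + 5 = 12
LS = LF - duration = 18 - 5 = 13
Total Float = LF - EF = 18 - 12
(or LS - ES = 13 - 7)
= 6


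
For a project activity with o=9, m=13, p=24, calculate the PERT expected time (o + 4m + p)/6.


te = (o + 4m + p) / 6
= (9 + 4×13 + 24) / 6
= (9 + 52 + 24) / 6
= 85 / 6
= 14.17


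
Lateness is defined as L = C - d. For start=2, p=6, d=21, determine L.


Completion = 2 + 6 = 8
Lateness = C - d = 8 - 21
= -13


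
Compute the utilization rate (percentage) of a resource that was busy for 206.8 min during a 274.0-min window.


Utilization = busy / total × 100
= 206.8 / 274.0 × 100
= 75.5%


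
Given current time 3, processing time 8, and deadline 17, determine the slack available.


Slack = due - current_time - processing
= 17 - 3 - 8
= 6


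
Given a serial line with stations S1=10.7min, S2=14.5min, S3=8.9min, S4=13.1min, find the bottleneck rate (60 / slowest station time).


Bottleneck = longest station time
Station times: [10.7, 14.5, 8.9, 13.1]
Max = 14.5 min
Rate = 60 / 14.5
= 4.14 units/hour (bottleneck: 14.5min)


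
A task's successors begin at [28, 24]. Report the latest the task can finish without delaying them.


LF = min of all successor start times
Successors start at: [28, 24]
LF = min(28, 24)
= 24


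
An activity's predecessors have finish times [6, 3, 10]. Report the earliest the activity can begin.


ES = max of all predecessor completion times
Predecessors: [6, 3, 10]
ES = max(6, 3, 10)
= 10


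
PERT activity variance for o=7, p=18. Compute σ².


σ² = ((p - o) / 6)² = (p - o)² / 36
= (18 - 7)² / 36
= 11² / 36
= 121 / 36
= 3.3611


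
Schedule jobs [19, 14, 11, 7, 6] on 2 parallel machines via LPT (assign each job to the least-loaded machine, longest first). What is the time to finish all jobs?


Jobs (LPT sorted): [19, 14, 11, 7, 6]
Machines: 2
  J=19 → Machine 1 (load: 0+19=19)
  J=14 → Machine 2 (load: 0+14=14)
  J=11 → Machine 2 (load: 14+11=25)
  J=7 → Machine 1 (load: 19+7=26)
  J=6 → Machine 2 (load: 25+6=31)
Machine loads: [26, 31]
Makespan = max = 31 time units


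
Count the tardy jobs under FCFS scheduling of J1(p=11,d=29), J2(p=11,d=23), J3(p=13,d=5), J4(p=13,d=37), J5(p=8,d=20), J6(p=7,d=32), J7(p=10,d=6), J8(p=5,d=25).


Completion vs due date:
  J1: C=11, d=29 → on time
  J2: C=22, d=23 → on time
  J3: C=35, d=5 → TARDY
  J4: C=48, d=37 → TARDY
  J5: C=56, d=20 → TARDY
  J6: C=63, d=32 → TARDY
  J7: C=73, d=6 → TARDY
  J8: C=78, d=25 → TARDY
Tardy jobs: J3, J4, J5, J6, J7, J8
Count = 6


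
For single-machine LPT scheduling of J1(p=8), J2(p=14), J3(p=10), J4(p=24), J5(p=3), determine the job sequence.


LPT: sort by longest processing time first
  J4: p=24
  J2: p=14
  J3: p=10
  J1: p=8
  J5: p=3
Order: J4 → J2 → J3 → J1 → J5


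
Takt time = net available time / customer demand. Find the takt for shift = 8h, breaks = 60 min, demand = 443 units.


Available = 8×60 - 60 = 420 min
Takt time = 420 / 443
= 0.95 min/unit


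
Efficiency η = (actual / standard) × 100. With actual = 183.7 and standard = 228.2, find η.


Efficiency = (actual / standard) × 100
= (183.7 / 228.2) × 100
= 80.5%


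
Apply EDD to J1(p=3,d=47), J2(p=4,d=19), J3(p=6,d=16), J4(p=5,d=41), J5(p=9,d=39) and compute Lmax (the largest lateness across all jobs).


EDD order: J3 → J2 → J5 → J4 → J1
Completion and lateness:
  J3: C=6, d=16, L=6-16=-10
  J2: C=10, d=19, L=10-19=-9
  J5: C=19, d=39, L=19-39=-20
  J4: C=24, d=41, L=24-41=-17
  J1: C=27, d=47, L=27-47=-20
Lmax = max(-10, -9, -20, -17, -20)
= -9


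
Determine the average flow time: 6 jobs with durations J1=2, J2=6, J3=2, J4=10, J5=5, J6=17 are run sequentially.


Completion times:
  J1: completes at 2
  J2: completes at 8
  J3: completes at 10
  J4: completes at 20
  J5: completes at 25
  J6: completes at 42
Sum = 107
Average = 107/6
= 17.83


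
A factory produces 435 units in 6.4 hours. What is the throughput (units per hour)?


Throughput = units / time
= 435 / 6.4
= 68.0 units/hour


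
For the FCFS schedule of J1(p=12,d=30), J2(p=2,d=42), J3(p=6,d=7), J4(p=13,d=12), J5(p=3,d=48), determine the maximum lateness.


Lateness per job (L = C - d):
  J1: C=12, d=30, L=-18
  J2: C=14, d=42, L=-28
  J3: C=20, d=7, L=13
  J4: C=33, d=12, L=21
  J5: C=36, d=48, L=-12
Lmax = max(-18, -28, 13, 21, -12)
= 21


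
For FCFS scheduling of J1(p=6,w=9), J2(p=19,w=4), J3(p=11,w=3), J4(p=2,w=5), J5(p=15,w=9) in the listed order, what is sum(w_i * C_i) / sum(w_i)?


Completion times:
  J1: C=6, w×C=9×6=54
  J2: C=25, w×C=4×25=100
  J3: C=36, w×C=3×36=108
  J4: C=38, w×C=5×38=190
  J5: C=53, w×C=9×53=477
Sum w×C = 929
Sum w = 30
Weighted avg = 929/30
= 30.97


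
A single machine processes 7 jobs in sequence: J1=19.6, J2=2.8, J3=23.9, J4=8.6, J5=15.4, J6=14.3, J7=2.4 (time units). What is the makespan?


Sequential makespan: sum all processing times
= 19.6 + 2.8 + 23.9 + 8.6 + 15.4 + 14.3 + 2.4
= 87.0 time units


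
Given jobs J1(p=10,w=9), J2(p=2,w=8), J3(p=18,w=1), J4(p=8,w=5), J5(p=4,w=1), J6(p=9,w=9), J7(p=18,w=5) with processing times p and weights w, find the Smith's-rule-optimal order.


WSPT (Smith's rule): sort by p/w ascending
  J2: p/w = 2/8 = 0.250
  J6: p/w = 9/9 = 1.000
  J1: p/w = 10/9 = 1.111
  J4: p/w = 8/5 = 1.600
  J7: p/w = 18/5 = 3.600
  J5: p/w = 4/1 = 4.000
  J3: p/w = 18/1 = 18.000
Order: J2 → J6 → J1 → J4 → J7 → J5 → J3


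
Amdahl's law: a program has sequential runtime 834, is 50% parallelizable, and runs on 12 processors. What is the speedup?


Amdahl's law: T_p = T × ((1-p) + p/N)
= 834 × ((1-0.5) + 0.5/12)
= 834 × (0.50 + 0.0417)
= 834 × 0.5417
= 451.75
Speedup = 834/451.75
= 1.85×


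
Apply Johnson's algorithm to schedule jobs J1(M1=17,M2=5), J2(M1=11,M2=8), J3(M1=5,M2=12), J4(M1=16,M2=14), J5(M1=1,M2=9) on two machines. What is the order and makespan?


Johnson's rule:
Group 1 (M1≤M2, sort by M1): ['J5', 'J3']
Group 2 (M1>M2, sort desc M2): ['J4', 'J2', 'J1']
Sequence: J5 → J3 → J4 → J2 → J1
Makespan calculation:
  J5: M1 done=1, M2 done=10
  J3: M1 done=6, M2 done=22
  J4: M1 done=22, M2 done=36
  J2: M1 done=33, M2 done=44
  J1: M1 done=50, M2 done=55
= Sequence: J5 → J3 → J4 → J2 → J1, Makespan: 55


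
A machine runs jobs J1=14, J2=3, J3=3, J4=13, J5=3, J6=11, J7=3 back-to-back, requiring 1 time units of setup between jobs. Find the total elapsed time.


Makespan = Σ processing + (n-1) × setup
= (14 + 3 + 3 + 13 + 3 + 11 + 3) + (7-1)×1
= 50 + 6
= 56 time units


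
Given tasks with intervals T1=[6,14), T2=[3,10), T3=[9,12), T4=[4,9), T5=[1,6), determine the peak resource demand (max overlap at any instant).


Check each time point for overlaps:
  t=4: 3 tasks active (T2, T4, T5)
Max concurrent = 3


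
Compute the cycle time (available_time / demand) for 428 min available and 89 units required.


Cycle time = available time / demand
= 428 / 89
= 4.81 min/unit


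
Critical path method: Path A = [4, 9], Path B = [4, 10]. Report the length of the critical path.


Path A: 4 + 9 = 13
Path B: 4 + 10 = 14
Critical path = longest = max(13, 14)
= 14 (Path B)


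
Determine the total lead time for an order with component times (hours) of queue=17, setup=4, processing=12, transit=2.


Lead time = queue + setup + processing + transit
= 17 + 4 + 12 + 2
= 35 hours


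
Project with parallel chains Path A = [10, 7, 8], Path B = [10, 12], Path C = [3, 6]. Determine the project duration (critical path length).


Path A: 10 + 7 + 8 = 25
Path B: 10 + 12 = 22
Path C: 3 + 6 = 9
Critical path = longest = max(25, 22, 9)
= 25 (Path A)


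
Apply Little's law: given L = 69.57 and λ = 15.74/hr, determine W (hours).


Little's law: L = λW → W = L / λ
= 69.57 / 15.74
= 4.42 hours


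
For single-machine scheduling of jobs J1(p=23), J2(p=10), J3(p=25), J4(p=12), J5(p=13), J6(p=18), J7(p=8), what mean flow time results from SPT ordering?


SPT order: J7 → J2 → J4 → J5 → J6 → J1 → J3
Completion times:
  J7: C=8
  J2: C=18
  J4: C=30
  J5: C=43
  J6: C=61
  J1: C=84
  J3: C=109
Sum = 353, n = 7
Mean flow = 353/7
= 50.43


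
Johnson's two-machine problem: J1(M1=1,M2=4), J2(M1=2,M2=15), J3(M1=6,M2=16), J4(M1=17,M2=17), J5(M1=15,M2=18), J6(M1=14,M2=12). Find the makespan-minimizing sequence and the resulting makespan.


Johnson's rule:
Group 1 (M1≤M2, sort by M1): ['J1', 'J2', 'J3', 'J5', 'J4']
Group 2 (M1>M2, sort desc M2): ['J6']
Sequence: J1 → J2 → J3 → J5 → J4 → J6
Makespan calculation:
  J1: M1 done=1, M2 done=5
  J2: M1 done=3, M2 done=20
  J3: M1 done=9, M2 done=36
  J5: M1 done=24, M2 done=54
  J4: M1 done=41, M2 done=71
  J6: M1 done=55, M2 done=83
= Sequence: J1 → J2 → J3 → J5 → J4 → J6, Makespan: 83


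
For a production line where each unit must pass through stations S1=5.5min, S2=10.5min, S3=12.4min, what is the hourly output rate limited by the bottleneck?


Bottleneck = longest station time
Station times: [5.5, 10.5, 12.4]
Max = 12.4 min
Rate = 60 / 12.4
= 4.84 units/hour (bottleneck: 12.4min)


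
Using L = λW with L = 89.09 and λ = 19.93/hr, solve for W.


Little's law: L = λW → W = L / λ
= 89.09 / 19.93
= 4.47 hours


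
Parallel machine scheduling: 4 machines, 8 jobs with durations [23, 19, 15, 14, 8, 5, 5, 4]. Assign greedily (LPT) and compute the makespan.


Jobs (LPT sorted): [23, 19, 15, 14, 8, 5, 5, 4]
Machines: 4
  J=23 → Machine 1 (load: 0+23=23)
  J=19 → Machine 2 (load: 0+19=19)
  J=15 → Machine 3 (load: 0+15=15)
  J=14 → Machine 4 (load: 0+14=14)
  J=8 → Machine 4 (load: 14+8=22)
  J=5 → Machine 3 (load: 15+5=20)
  J=5 → Machine 2 (load: 19+5=24)
  J=4 → Machine 3 (load: 20+4=24)
Machine loads: [23, 24, 24, 22]
Makespan = max = 24 time units


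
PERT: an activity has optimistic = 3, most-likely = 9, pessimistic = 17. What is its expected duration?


te = (o + 4m + p) / 6
= (3 + 4×9 + 17) / 6
= (3 + 36 + 17) / 6
= 56 / 6
= 9.33


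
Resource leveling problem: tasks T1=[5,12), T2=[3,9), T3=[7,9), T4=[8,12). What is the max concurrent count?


Check each time point for overlaps:
  t=8: 4 tasks active (T1, T2, T3, T4)
Max concurrent = 4


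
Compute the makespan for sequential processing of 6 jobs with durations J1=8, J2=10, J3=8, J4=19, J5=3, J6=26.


Sequential makespan: sum all processing times
= 8 + 10 + 8 + 19 + 3 + 26
= 74 time units


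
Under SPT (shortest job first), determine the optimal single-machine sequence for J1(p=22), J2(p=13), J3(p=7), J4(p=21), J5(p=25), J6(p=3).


SPT: sort by shortest processing time
  J6: p=3
  J3: p=7
  J2: p=13
  J4: p=21
  J1: p=22
  J5: p=25
Order: J6 → J3 → J2 → J4 → J1 → J5


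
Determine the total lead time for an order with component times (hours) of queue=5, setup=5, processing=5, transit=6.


Lead time = queue + setup + processing + transit
= 5 + 5 + 5 + 6
= 21 hours


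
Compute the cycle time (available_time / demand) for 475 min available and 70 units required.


Cycle time = available time / demand
= 475 / 70
= 6.79 min/unit


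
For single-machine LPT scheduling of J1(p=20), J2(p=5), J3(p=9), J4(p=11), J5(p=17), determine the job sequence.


LPT: sort by longest processing time first
  J1: p=20
  J5: p=17
  J4: p=11
  J3: p=9
  J2: p=5
Order: J1 → J5 → J4 → J3 → J2


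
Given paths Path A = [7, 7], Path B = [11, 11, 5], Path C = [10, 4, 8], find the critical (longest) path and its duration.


Path A: 7 + 7 = 14
Path B: 11 + 11 + 5 = 27
Path C: 10 + 4 + 8 = 22
Critical path = longest = max(14, 27, 22)
= 27 (Path B)


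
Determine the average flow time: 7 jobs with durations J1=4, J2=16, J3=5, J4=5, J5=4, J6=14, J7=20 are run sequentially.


Completion times:
  J1: completes at 4
  J2: completes at 20
  J3: completes at 25
  J4: completes at 30
  J5: completes at 34
  J6: completes at 48
  J7: completes at 68
Sum = 229
Average = 229/7
= 32.71


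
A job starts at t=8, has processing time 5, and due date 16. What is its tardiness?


Completion = start + processing = 8 + 5 = 13
Tardiness = max(0, C - d) = max(0, 13 - 16)
= max(0, -3)
= 0


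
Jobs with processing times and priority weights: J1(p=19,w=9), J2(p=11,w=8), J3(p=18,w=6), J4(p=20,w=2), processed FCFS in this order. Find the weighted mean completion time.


Completion times:
  J1: C=19, w×C=9×19=171
  J2: C=30, w×C=8×30=240
  J3: C=48, w×C=6×48=288
  J4: C=68, w×C=2×68=136
Sum w×C = 835
Sum w = 25
Weighted avg = 835/25
= 33.40


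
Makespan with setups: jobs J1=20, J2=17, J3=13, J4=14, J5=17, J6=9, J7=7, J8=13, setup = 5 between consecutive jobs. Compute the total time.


Makespan = Σ processing + (n-1) × setup
= (20 + 17 + 13 + 14 + 17 + 9 + 7 + 13) + (8-1)×5
= 110 + 35
= 145 time units


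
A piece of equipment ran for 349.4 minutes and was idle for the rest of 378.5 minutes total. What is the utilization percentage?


Utilization = busy / total × 100
= 349.4 / 378.5 × 100
= 92.3%


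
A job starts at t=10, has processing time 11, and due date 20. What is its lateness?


Completion = 10 + 11 = 21
Lateness = C - d = 21 - 20
= 1


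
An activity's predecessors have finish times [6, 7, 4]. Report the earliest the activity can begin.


ES = max of all predecessor completion times
Predecessors: [6, 7, 4]
ES = max(6, 7, 4)
= 7


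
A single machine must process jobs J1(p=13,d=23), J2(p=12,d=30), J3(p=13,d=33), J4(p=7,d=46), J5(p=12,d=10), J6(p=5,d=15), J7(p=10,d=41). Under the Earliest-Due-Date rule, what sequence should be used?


EDD: sort by earliest due date
  J5: d=10, p=12
  J6: d=15, p=5
  J1: d=23, p=13
  J2: d=30, p=12
  J3: d=33, p=13
  J7: d=41, p=10
  J4: d=46, p=7
Order: J5 → J6 → J1 → J2 → J3 → J7 → J4


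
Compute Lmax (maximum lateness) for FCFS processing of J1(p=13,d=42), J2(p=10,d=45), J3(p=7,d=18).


Lateness per job (L = C - d):
  J1: C=13, d=42, L=-29
  J2: C=23, d=45, L=-22
  J3: C=30, d=18, L=12
Lmax = max(-29, -22, 12)
= 12


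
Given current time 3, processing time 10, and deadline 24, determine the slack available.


Slack = due - current_time - processing
= 24 - 3 - 10
= 11


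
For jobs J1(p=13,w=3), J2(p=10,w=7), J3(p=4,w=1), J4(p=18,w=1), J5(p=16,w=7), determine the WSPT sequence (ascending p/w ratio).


WSPT (Smith's rule): sort by p/w ascending
  J2: p/w = 10/7 = 1.429
  J5: p/w = 16/7 = 2.286
  J3: p/w = 4/1 = 4.000
  J1: p/w = 13/3 = 4.333
  J4: p/w = 18/1 = 18.000
Order: J2 → J5 → J3 → J1 → J4


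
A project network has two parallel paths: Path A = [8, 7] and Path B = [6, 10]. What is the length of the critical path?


Path A: 8 + 7 = 15
Path B: 6 + 10 = 16
Critical path = longest = max(15, 16)
= 16 (Path B)


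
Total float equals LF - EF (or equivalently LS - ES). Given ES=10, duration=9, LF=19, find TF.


EF = ES + duration = 10 + 9 = 19
LS = LF - duration = 19 - 9 = 10
Total Float = LF - EF = 19 - 19
(or LS - ES = 10 - 10)
= 0


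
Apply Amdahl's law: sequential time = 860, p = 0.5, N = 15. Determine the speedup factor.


Amdahl's law: T_p = T × ((1-p) + p/N)
= 860 × ((1-0.5) + 0.5/15)
= 860 × (0.50 + 0.0333)
= 860 × 0.5333
= 458.67
Speedup = 860/458.67
= 1.88×


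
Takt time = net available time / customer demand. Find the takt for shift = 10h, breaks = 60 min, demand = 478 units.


Available = 10×60 - 60 = 540 min
Takt time = 540 / 478
= 1.13 min/unit


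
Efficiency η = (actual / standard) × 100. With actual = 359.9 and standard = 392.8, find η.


Efficiency = (actual / standard) × 100
= (359.9 / 392.8) × 100
= 91.6%


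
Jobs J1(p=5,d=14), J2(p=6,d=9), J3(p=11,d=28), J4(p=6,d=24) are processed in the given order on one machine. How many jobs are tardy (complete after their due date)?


Completion vs due date:
  J1: C=5, d=14 → on time
  J2: C=11, d=9 → TARDY
  J3: C=22, d=28 → on time
  J4: C=28, d=24 → TARDY
Tardy jobs: J2, J4
Count = 2


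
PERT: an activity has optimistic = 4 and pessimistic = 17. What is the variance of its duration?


σ² = ((p - o) / 6)² = (p - o)² / 36
= (17 - 4)² / 36
= 13² / 36
= 169 / 36
= 4.6944


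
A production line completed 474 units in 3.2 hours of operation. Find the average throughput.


Throughput = units / time
= 474 / 3.2
= 148.1 units/hour


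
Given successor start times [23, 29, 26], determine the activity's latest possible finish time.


LF = min of all successor start times
Successors start at: [23, 29, 26]
LF = min(23, 29, 26)
= 23


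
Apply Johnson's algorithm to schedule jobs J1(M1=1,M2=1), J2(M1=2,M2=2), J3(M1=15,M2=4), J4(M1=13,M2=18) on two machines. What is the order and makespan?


Johnson's rule:
Group 1 (M1≤M2, sort by M1): ['J1', 'J2', 'J4']
Group 2 (M1>M2, sort desc M2): ['J3']
Sequence: J1 → J2 → J4 → J3
Makespan calculation:
  J1: M1 done=1, M2 done=2
  J2: M1 done=3, M2 done=5
  J4: M1 done=16, M2 done=34
  J3: M1 done=31, M2 done=38
= Sequence: J1 → J2 → J4 → J3, Makespan: 38


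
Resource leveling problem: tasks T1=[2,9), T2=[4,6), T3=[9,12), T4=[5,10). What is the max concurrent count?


Check each time point for overlaps:
  t=5: 3 tasks active (T1, T2, T4)
Max concurrent = 3


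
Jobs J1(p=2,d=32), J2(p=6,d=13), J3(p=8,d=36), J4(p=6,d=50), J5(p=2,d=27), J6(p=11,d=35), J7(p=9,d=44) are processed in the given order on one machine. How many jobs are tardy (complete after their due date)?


Completion vs due date:
  J1: C=2, d=32 → on time
  J2: C=8, d=13 → on time
  J3: C=16, d=36 → on time
  J4: C=22, d=50 → on time
  J5: C=24, d=27 → on time
  J6: C=35, d=35 → on time
  J7: C=44, d=44 → on time
Tardy jobs: none
Count = 0


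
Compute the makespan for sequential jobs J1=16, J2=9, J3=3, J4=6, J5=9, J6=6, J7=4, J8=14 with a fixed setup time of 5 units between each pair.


Makespan = Σ processing + (n-1) × setup
= (16 + 9 + 3 + 6 + 9 + 6 + 4 + 14) + (8-1)×5
= 67 + 35
= 102 time units


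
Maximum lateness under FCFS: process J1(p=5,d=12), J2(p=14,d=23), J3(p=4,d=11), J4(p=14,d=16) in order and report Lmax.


Lateness per job (L = C - d):
  J1: C=5, d=12, L=-7
  J2: C=19, d=23, L=-4
  J3: C=23, d=11, L=12
  J4: C=37, d=16, L=21
Lmax = max(-7, -4, 12, 21)
= 21


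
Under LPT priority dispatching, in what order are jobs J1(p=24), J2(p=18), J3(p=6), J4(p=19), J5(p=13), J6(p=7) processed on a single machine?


LPT: sort by longest processing time first
  J1: p=24
  J4: p=19
  J2: p=18
  J5: p=13
  J6: p=7
  J3: p=6
Order: J1 → J4 → J2 → J5 → J6 → J3


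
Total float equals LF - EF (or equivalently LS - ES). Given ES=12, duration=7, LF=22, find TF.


EF = ES + duration = 12 + 7 = 19
LS = LF - duration = 22 - 7 = 15
Total Float = LF - EF = 22 - 19
(or LS - ES = 15 - 12)
= 3


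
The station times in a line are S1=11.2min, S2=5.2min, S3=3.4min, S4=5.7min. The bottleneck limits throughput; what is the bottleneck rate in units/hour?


Bottleneck = longest station time
Station times: [11.2, 5.2, 3.4, 5.7]
Max = 11.2 min
Rate = 60 / 11.2
= 5.36 units/hour (bottleneck: 11.2min)


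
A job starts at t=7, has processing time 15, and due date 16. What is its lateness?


Completion = 7 + 15 = 22
Lateness = C - d = 22 - 16
= 6


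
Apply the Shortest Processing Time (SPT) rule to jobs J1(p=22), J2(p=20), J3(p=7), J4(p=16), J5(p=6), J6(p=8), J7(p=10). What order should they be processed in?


SPT: sort by shortest processing time
  J5: p=6
  J3: p=7
  J6: p=8
  J7: p=10
  J4: p=16
  J2: p=20
  J1: p=22
Order: J5 → J3 → J6 → J7 → J4 → J2 → J1


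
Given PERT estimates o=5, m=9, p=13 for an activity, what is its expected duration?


te = (o + 4m + p) / 6
= (5 + 4×9 + 13) / 6
= (5 + 36 + 13) / 6
= 54 / 6
= 9.00


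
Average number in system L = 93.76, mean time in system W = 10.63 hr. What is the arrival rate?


Little's law: L = λW → λ = L / W
= 93.76 / 10.63
= 8.82 per hour


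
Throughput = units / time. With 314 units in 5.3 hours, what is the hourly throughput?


Throughput = units / time
= 314 / 5.3
= 59.2 units/hour


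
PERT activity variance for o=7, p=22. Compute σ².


σ² = ((p - o) / 6)² = (p - o)² / 36
= (22 - 7)² / 36
= 15² / 36
= 225 / 36
= 6.2500


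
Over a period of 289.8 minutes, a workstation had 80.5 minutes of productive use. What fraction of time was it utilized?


Utilization = busy / total × 100
= 80.5 / 289.8 × 100
= 27.8%


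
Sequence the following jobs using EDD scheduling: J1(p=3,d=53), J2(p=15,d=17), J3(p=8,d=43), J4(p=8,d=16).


EDD: sort by earliest due date
  J4: d=16, p=8
  J2: d=17, p=15
  J3: d=43, p=8
  J1: d=53, p=3
Order: J4 → J2 → J3 → J1


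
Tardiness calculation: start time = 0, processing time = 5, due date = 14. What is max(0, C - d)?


Completion = start + processing = 0 + 5 = 5
Tardiness = max(0, C - d) = max(0, 5 - 14)
= max(0, -9)
= 0


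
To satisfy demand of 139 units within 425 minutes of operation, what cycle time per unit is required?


Cycle time = available time / demand
= 425 / 139
= 3.06 min/unit


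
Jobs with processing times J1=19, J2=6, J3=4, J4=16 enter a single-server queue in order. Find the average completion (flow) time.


Completion times:
  J1: completes at 19
  J2: completes at 25
  J3: completes at 29
  J4: completes at 45
Sum = 118
Average = 118/4
= 29.50


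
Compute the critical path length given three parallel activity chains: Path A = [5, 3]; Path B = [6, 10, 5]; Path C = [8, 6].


Path A: 5 + 3 = 8
Path B: 6 + 10 + 5 = 21
Path C: 8 + 6 = 14
Critical path = longest = max(8, 21, 14)
= 21 (Path B)


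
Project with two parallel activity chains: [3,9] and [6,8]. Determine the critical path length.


Path A: 3 + 9 = 12
Path B: 6 + 8 = 14
Critical path = longest = max(12, 14)
= 14 (Path B)


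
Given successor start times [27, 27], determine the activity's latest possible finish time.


LF = min of all successor start times
Successors start at: [27, 27]
LF = min(27, 27)
= 27


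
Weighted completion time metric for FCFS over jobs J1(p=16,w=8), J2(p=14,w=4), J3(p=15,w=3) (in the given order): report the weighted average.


Completion times:
  J1: C=16, w×C=8×16=128
  J2: C=30, w×C=4×30=120
  J3: C=45, w×C=3×45=135
Sum w×C = 383
Sum w = 15
Weighted avg = 383/15
= 25.53


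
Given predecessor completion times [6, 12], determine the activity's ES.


ES = max of all predecessor completion times
Predecessors: [6, 12]
ES = max(6, 12)
= 12


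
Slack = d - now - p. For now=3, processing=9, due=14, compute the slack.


Slack = due - current_time - processing
= 14 - 3 - 9
= 2


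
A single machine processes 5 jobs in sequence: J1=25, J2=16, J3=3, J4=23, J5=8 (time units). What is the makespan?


Sequential makespan: sum all processing times
= 25 + 16 + 3 + 23 + 8
= 75 time units


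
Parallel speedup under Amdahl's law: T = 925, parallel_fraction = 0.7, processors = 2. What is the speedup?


Amdahl's law: T_p = T × ((1-p) + p/N)
= 925 × ((1-0.7) + 0.7/2)
= 925 × (0.30 + 0.3500)
= 925 × 0.6500
= 601.25
Speedup = 925/601.25
= 1.54×


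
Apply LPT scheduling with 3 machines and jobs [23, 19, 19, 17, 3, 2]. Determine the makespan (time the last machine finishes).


Jobs (LPT sorted): [23, 19, 19, 17, 3, 2]
Machines: 3
  J=23 → Machine 1 (load: 0+23=23)
  J=19 → Machine 2 (load: 0+19=19)
  J=19 → Machine 3 (load: 0+19=19)
  J=17 → Machine 2 (load: 19+17=36)
  J=3 → Machine 3 (load: 19+3=22)
  J=2 → Machine 3 (load: 22+2=24)
Machine loads: [23, 36, 24]
Makespan = max = 36 time units


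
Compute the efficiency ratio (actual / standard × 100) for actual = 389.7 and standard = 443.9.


Efficiency = (actual / standard) × 100
= (389.7 / 443.9) × 100
= 87.8%


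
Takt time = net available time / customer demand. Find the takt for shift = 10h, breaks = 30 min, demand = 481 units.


Available = 10×60 - 30 = 570 min
Takt time = 570 / 481
= 1.19 min/unit


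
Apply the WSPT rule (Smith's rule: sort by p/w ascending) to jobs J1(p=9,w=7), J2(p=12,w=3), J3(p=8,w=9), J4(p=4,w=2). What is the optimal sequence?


WSPT (Smith's rule): sort by p/w ascending
  J3: p/w = 8/9 = 0.889
  J1: p/w = 9/7 = 1.286
  J4: p/w = 4/2 = 2.000
  J2: p/w = 12/3 = 4.000
Order: J3 → J1 → J4 → J2


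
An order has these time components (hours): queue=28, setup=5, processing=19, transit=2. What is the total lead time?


Lead time = queue + setup + processing + transit
= 28 + 5 + 19 + 2
= 54 hours


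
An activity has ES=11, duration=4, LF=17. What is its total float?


EF = ES + duration = 11 + 4 = 15
LS = LF - duration = 17 - 4 = 13
Total Float = LF - EF = 17 - 15
(or LS - ES = 13 - 11)
= 2


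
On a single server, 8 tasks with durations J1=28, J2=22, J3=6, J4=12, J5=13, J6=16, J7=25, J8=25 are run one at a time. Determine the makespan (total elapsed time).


Sequential makespan: sum all processing times
= 28 + 22 + 6 + 12 + 13 + 16 + 25 + 25
= 147 time units


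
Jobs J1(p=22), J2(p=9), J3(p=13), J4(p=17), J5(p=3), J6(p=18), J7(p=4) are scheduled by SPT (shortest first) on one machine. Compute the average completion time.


SPT order: J5 → J7 → J2 → J3 → J4 → J6 → J1
Completion times:
  J5: C=3
  J7: C=7
  J2: C=16
  J3: C=29
  J4: C=46
  J6: C=64
  J1: C=86
Sum = 251, n = 7
Mean flow = 251/7
= 35.86


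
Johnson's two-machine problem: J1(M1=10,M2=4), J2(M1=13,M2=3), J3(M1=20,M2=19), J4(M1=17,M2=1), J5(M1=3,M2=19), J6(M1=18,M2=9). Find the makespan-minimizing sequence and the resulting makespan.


Johnson's rule:
Group 1 (M1≤M2, sort by M1): ['J5']
Group 2 (M1>M2, sort desc M2): ['J3', 'J6', 'J1', 'J2', 'J4']
Sequence: J5 → J3 → J6 → J1 → J2 → J4
Makespan calculation:
  J5: M1 done=3, M2 done=22
  J3: M1 done=23, M2 done=42
  J6: M1 done=41, M2 done=51
  J1: M1 done=51, M2 done=55
  J2: M1 done=64, M2 done=67
  J4: M1 done=81, M2 done=82
= Sequence: J5 → J3 → J6 → J1 → J2 → J4, Makespan: 82


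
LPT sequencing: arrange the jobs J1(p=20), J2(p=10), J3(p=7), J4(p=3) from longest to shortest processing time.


LPT: sort by longest processing time first
  J1: p=20
  J2: p=10
  J3: p=7
  J4: p=3
Order: J1 → J2 → J3 → J4


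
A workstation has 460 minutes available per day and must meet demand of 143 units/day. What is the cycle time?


Cycle time = available time / demand
= 460 / 143
= 3.22 min/unit


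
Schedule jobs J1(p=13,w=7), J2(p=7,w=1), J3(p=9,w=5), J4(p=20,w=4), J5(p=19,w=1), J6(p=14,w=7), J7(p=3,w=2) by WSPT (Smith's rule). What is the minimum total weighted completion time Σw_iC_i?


WSPT order (by p/w): J7 → J3 → J1 → J6 → J4 → J2 → J5
  J7: C=3, w·C=2×3=6
  J3: C=12, w·C=5×12=60
  J1: C=25, w·C=7×25=175
  J6: C=39, w·C=7×39=273
  J4: C=59, w·C=4×59=236
  J2: C=66, w·C=1×66=66
  J5: C=85, w·C=1×85=85
Σ w·C = 901
= 901
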